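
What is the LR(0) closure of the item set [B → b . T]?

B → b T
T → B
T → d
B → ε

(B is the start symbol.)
{ [B → . b T], [B → .], [B → b . T], [T → . B], [T → . d] }

To compute CLOSURE, for each item [A → α.Bβ] where B is a non-terminal, add [B → .γ] for all productions B → γ; repeat for the newly added items until nothing changes.

Start with: [B → b . T]
  [B → b . T] has the dot before T: add [T → . B], [T → . d]
  [T → . B] has the dot before B: add [B → . b T], [B → .]
No further items can be added.

CLOSURE = { [B → . b T], [B → .], [B → b . T], [T → . B], [T → . d] }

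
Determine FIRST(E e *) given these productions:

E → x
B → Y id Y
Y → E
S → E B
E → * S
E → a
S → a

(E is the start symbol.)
{ '*', 'a', 'x' }

FIRST sets of the non-terminals involved (from the grammar, by fixed-point iteration):
  FIRST(E) = { '*', 'a', 'x' }

To compute FIRST(E e *), process the symbols left to right:
Symbol E is a non-terminal. Add FIRST(E) \ {ε} = { '*', 'a', 'x' }
E is not nullable (ε ∉ FIRST(E)), so stop here.
FIRST(E e *) = { '*', 'a', 'x' }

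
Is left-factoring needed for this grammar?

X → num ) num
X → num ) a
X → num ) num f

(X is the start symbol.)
Yes, X has productions with common prefix 'num )'

Left-factoring is needed when two productions for the same non-terminal
share a common prefix on the right-hand side.

Productions for X:
  X → num ) num
  X → num ) a
  X → num ) num f

Found common prefix 'num )' in productions for X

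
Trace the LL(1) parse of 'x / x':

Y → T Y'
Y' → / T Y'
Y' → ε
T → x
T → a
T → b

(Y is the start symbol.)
LL(1) parsing maintains a stack (initially the start symbol over $) and the input. At each step: if the stack top is a terminal, match it against the current input token; if it is a non-terminal N, replace it with the RHS of M[N, lookahead] (the unique production whose predict set contains the lookahead).

Stack is shown with the top on the left.

Stack     Input    Action
-------------------------
Y $       x / x $  output Y → T Y'
T Y' $    x / x $  output T → x
x Y' $    x / x $  match 'x'
Y' $      / x $    output Y' → / T Y'
/ T Y' $  / x $    match '/'
T Y' $    x $      output T → x
x Y' $    x $      match 'x'
Y' $      $        output Y' → ε
$         $        accept

The string is accepted.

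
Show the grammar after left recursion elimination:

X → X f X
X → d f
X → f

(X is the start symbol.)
X is directly left-recursive. The standard transformation for
  A → A α₁ | ... | A α_m | β₁ | ... | β_n
is
  A  → β₁ A' | ... | β_n A'
  A' → α₁ A' | ... | α_m A' | ε

X → d f becomes X → d f X'
X → f becomes X → f X'
X → X f X becomes X' → f X X'
Add X' → ε

Resulting grammar:
X → d f X'
X → f X'
X' → f X X'
X' → ε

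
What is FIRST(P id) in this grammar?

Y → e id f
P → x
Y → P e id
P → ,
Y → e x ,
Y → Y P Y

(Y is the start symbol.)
FIRST sets of the non-terminals involved (from the grammar, by fixed-point iteration):
  FIRST(P) = { ',', 'x' }

To compute FIRST(P id), process the symbols left to right:
Symbol P is a non-terminal. Add FIRST(P) \ {ε} = { ',', 'x' }
P is not nullable (ε ∉ FIRST(P)), so stop here.
FIRST(P id) = { ',', 'x' }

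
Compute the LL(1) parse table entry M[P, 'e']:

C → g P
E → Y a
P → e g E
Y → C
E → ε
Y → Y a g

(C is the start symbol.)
P → e g E

To find M[P, 'e'], we find productions for P where 'e' is in the predict set (PREDICT(N → α) = (FIRST(α) \ {ε}) ∪ (FOLLOW(N) if α ⇒* ε)).

P → e g E: PREDICT = { 'e' }
  'e' is in predict set, so this production goes in M[P, 'e']

M[P, 'e'] = P → e g E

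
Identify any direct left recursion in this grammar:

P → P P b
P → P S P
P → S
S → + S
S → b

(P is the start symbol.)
Yes, P is left-recursive

Direct left recursion occurs when N → N α for some non-terminal N (the right-hand side begins with the left-hand side itself).

P → P P b: LEFT RECURSIVE (starts with P)
P → P S P: LEFT RECURSIVE (starts with P)
P → S: starts with S
S → + S: starts with '+'
S → b: starts with b

The grammar has direct left recursion on: P.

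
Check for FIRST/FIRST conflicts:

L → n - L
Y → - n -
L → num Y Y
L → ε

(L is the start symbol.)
A FIRST/FIRST conflict occurs when two productions N → α and N → β for the same non-terminal have FIRST(α) ∩ FIRST(β) ≠ ∅ (with ε ∈ FIRST of a nullable right-hand side, so two nullable alternatives also conflict).

Productions for L:
  L → n - L: FIRST = { 'n' }
  L → num Y Y: FIRST = { 'num' }
  L → ε: FIRST = { ε }
Y has only one production, so no FIRST/FIRST conflict is possible there.

All alternatives of each non-terminal have pairwise disjoint FIRST sets.

Answer: No FIRST/FIRST conflicts.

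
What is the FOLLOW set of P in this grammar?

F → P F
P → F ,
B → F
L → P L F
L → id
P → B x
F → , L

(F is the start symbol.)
{ ',', 'id' }

To compute FOLLOW(P), find every occurrence of P on a right-hand side N → α P β: add FIRST(β) \ {ε}, and if β is empty or nullable also add FOLLOW(N). Iterate to a fixed point.

In F → P F: P is followed by F, add FIRST(F) \ {ε} = { ',' }
In L → P L F: P is followed by L F, add FIRST(L F) \ {ε} = { ',', 'id' }

Taking the union: FOLLOW(P) = { ',', 'id' }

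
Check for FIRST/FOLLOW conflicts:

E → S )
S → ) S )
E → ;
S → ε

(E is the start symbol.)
Yes. S → ')' S ')' with FOLLOW(S) on { ')' }

Nullable non-terminals: S.

S: nullable alternative(s) S → ε; FOLLOW(S) = { ')' }
  S → ) S ): FIRST \ {ε} = { ')' } — overlaps FOLLOW(S) on { ')' }: CONFLICT
  S → ε: FIRST \ {ε} = { } — this is the only nullable alternative, skip

E has no nullable alternative, so no FIRST/FOLLOW check is needed there.

So the grammar has 1 FIRST/FOLLOW conflict (marked CONFLICT above).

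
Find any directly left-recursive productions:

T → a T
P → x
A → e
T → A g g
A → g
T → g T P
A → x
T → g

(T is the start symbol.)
No direct left recursion

Direct left recursion occurs when N → N α for some non-terminal N (the right-hand side begins with the left-hand side itself).

T → a T: starts with a
P → x: starts with x
A → e: starts with e
T → A g g: starts with A
A → g: starts with g
T → g T P: starts with g
A → x: starts with x
T → g: starts with g

No direct left recursion found.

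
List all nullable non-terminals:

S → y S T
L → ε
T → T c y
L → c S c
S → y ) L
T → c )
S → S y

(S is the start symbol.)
{ 'L' }

A non-terminal is nullable if it can derive ε (the empty string): either it has an ε-production, or it has a production whose right-hand side consists entirely of nullable non-terminals.

ε-productions: L → ε
So L is immediately nullable.
No further non-terminal can be added: every production for the remaining non-terminals contains a terminal or a non-nullable non-terminal.
Nullable = { 'L' }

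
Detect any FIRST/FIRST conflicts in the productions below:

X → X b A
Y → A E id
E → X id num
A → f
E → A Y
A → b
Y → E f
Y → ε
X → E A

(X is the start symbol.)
Yes. X → X b A / X → E A on { 'b', 'f' }; Y → A E id / Y → E f on { 'b', 'f' }; E → X id num / E → A Y on { 'b', 'f' }

A FIRST/FIRST conflict occurs when two productions N → α and N → β for the same non-terminal have FIRST(α) ∩ FIRST(β) ≠ ∅ (with ε ∈ FIRST of a nullable right-hand side, so two nullable alternatives also conflict).

FIRST sets of the non-terminals at (or reachable through a nullable prefix from) the front of some alternative:
  FIRST(X) = { 'b', 'f' }
  FIRST(E) = { 'b', 'f' }
  FIRST(A) = { 'b', 'f' }

Productions for X:
  X → X b A: FIRST = { 'b', 'f' }
  X → E A: FIRST = { 'b', 'f' }
Productions for Y:
  Y → A E id: FIRST = { 'b', 'f' }
  Y → E f: FIRST = { 'b', 'f' }
  Y → ε: FIRST = { ε }
Productions for E:
  E → X id num: FIRST = { 'b', 'f' }
  E → A Y: FIRST = { 'b', 'f' }
Productions for A:
  A → f: FIRST = { 'f' }
  A → b: FIRST = { 'b' }

Conflict for X: X → X b A and X → E A
  Overlap: { 'b', 'f' }
Conflict for Y: Y → A E id and Y → E f
  Overlap: { 'b', 'f' }
Conflict for E: E → X id num and E → A Y
  Overlap: { 'b', 'f' }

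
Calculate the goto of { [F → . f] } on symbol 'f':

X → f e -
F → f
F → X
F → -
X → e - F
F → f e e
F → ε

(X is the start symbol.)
{ [F → f .] }

GOTO(I, 'f') = CLOSURE({ [A → αX.β] : [A → α.Xβ] ∈ I, X = 'f' })

Items with dot before 'f', with the dot advanced:
  [F → . f] → [F → f .]
Closure adds nothing (no advanced item has the dot before a non-terminal).

GOTO = { [F → f .] }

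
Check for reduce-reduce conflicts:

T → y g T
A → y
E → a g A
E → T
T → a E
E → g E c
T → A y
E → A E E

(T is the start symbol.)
A reduce-reduce conflict occurs when an LR(0) state has two complete items [A → α .] and [B → β .] — both call for a reduction, and with no lookahead the parser cannot choose between them.

Augment with T' → T and build the canonical LR(0) collection (I0 = CLOSURE({[T' → . T]}), then GOTO on every symbol after a dot until no new states appear). It has 20 states:
  I0: { [A → . y], [T → . A y], [T → . a E], [T → . y g T], [T' → . T] }  — shift
  I1: { [T → A . y] }  — shift
  I2: { [T' → T .] }  — accept
  I3: { [A → . y], [E → . A E E], [E → . T], [E → . a g A], [E → . g E c], [T → . A y], [T → . a E], [T → . y g T], [T → a . E] }  — shift
  I4: { [A → y .], [T → y . g T] }  — shift, reduce
  I5: { [A → . y], [T → . A y], [T → . a E], [T → . y g T], [T → y g . T] }  — shift
  I6: { [T → y g T .] }  — reduce
  I7: { [A → . y], [E → . A E E], [E → . T], [E → . a g A], [E → . g E c], [E → A . E E], [T → . A y], [T → . a E], [T → . y g T], [T → A . y] }  — shift
  I8: { [T → a E .] }  — reduce
  I9: { [E → T .] }  — reduce
  I10: { [A → . y], [E → . A E E], [E → . T], [E → . a g A], [E → . g E c], [E → a . g A], [T → . A y], [T → . a E], [T → . y g T], [T → a . E] }  — shift
  I11: { [A → . y], [E → . A E E], [E → . T], [E → . a g A], [E → . g E c], [E → g . E c], [T → . A y], [T → . a E], [T → . y g T] }  — shift
  I12: { [E → g E . c] }  — shift
  I13: { [E → g E c .] }  — reduce
  I14: { [A → . y], [E → . A E E], [E → . T], [E → . a g A], [E → . g E c], [E → a g . A], [E → g . E c], [T → . A y], [T → . a E], [T → . y g T] }  — shift
  I15: { [A → . y], [E → . A E E], [E → . T], [E → . a g A], [E → . g E c], [E → A . E E], [E → a g A .], [T → . A y], [T → . a E], [T → . y g T], [T → A . y] }  — shift, reduce
  I16: { [A → . y], [E → . A E E], [E → . T], [E → . a g A], [E → . g E c], [E → A E . E], [T → . A y], [T → . a E], [T → . y g T] }  — shift
  I17: { [A → y .], [T → A y .], [T → y . g T] }  — shift, 2 reduces
  I18: { [E → A E E .] }  — reduce
  I19: { [T → A y .] }  — reduce

I17 contains complete items [A → y .], [T → A y .] — reduce-reduce conflict.

Answer: Yes — I17: [A → y .] vs [T → A y .]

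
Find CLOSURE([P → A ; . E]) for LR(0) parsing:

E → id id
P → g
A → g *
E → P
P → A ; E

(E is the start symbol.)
To compute CLOSURE, for each item [A → α.Bβ] where B is a non-terminal, add [B → .γ] for all productions B → γ; repeat for the newly added items until nothing changes.

Start with: [P → A ; . E]
  [P → A ; . E] has the dot before E: add [E → . id id], [E → . P]
  [E → . P] has the dot before P: add [P → . g], [P → . A ; E]
  [P → . A ; E] has the dot before A: add [A → . g *]
No further items can be added.

CLOSURE = { [A → . g *], [E → . P], [E → . id id], [P → . A ; E], [P → . g], [P → A ; . E] }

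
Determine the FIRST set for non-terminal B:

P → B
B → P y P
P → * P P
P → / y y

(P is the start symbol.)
{ '*', '/' }

To compute FIRST(B), examine every production with B on the left-hand side, reading each right-hand side left to right until a non-nullable symbol is reached.

FIRST sets of the other non-terminals involved (by the same procedure, iterated to a fixed point):
  FIRST(P) = { '*', '/' }

From B → P y P:
  - P is a non-terminal: add FIRST(P) \ {ε} = { '*', '/' }
    P is not nullable, so stop

Collecting: FIRST(B) = { '*', '/' }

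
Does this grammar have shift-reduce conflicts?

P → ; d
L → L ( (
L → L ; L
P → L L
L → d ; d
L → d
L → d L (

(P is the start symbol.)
Yes — I4: [L → d .] vs [L → . d]; I7: [L → d L ( .] vs [L → L ( . (]; I9: [L → L ; L .] vs [L → L . ( (]; I13: [P → L L .] vs [L → L . ( (]

A shift-reduce conflict occurs when an LR(0) state has both:
  - a complete (reduce) item [A → α .] (dot at the end), and
  - a shift item [B → β . c γ] (dot before a terminal).

Augment with P' → P and build the canonical LR(0) collection (I0 = CLOSURE({[P' → . P]}), then GOTO on every symbol after a dot until no new states appear). It has 15 states:
  I0: { [L → . L ( (], [L → . L ; L], [L → . d ; d], [L → . d L (], [L → . d], [P → . ; d], [P → . L L], [P' → . P] }  — shift
  I1: { [P → ; . d] }  — shift
  I2: { [L → . L ( (], [L → . L ; L], [L → . d ; d], [L → . d L (], [L → . d], [L → L . ( (], [L → L . ; L], [P → L . L] }  — shift
  I3: { [P' → P .] }  — accept
  I4: { [L → . L ( (], [L → . L ; L], [L → . d ; d], [L → . d L (], [L → . d], [L → d . ; d], [L → d . L (], [L → d .] }  — shift, reduce
  I5: { [L → d ; . d] }  — shift
  I6: { [L → L . ( (], [L → L . ; L], [L → d L . (] }  — shift
  I7: { [L → L ( . (], [L → d L ( .] }  — shift, reduce
  I8: { [L → . L ( (], [L → . L ; L], [L → . d ; d], [L → . d L (], [L → . d], [L → L ; . L] }  — shift
  I9: { [L → L . ( (], [L → L . ; L], [L → L ; L .] }  — shift, reduce
  I10: { [L → L ( . (] }  — shift
  I11: { [L → L ( ( .] }  — reduce
  I12: { [L → d ; d .] }  — reduce
  I13: { [L → L . ( (], [L → L . ; L], [P → L L .] }  — shift, reduce
  I14: { [P → ; d .] }  — reduce

I4 contains reduce item [L → d .] and shift items [L → . d], [L → . d ; d], [L → d . ; d], [L → . d L (] — shift-reduce conflict.
I7 contains reduce item [L → d L ( .] and shift item [L → L ( . (] — shift-reduce conflict.
I9 contains reduce item [L → L ; L .] and shift items [L → L . ( (], [L → L . ; L] — shift-reduce conflict.
I13 contains reduce item [P → L L .] and shift items [L → L . ( (], [L → L . ; L] — shift-reduce conflict.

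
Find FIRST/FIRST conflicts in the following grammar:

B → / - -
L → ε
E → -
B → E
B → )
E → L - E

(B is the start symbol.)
A FIRST/FIRST conflict occurs when two productions N → α and N → β for the same non-terminal have FIRST(α) ∩ FIRST(β) ≠ ∅ (with ε ∈ FIRST of a nullable right-hand side, so two nullable alternatives also conflict).

FIRST sets of the non-terminals at (or reachable through a nullable prefix from) the front of some alternative:
  FIRST(E) = { '-' }
  FIRST(L) = { ε }

Productions for B:
  B → / - -: FIRST = { '/' }
  B → E: FIRST = { '-' }
  B → ): FIRST = { ')' }
Productions for E:
  E → -: FIRST = { '-' }
  E → L - E: FIRST = { '-' }
L has only one production, so no FIRST/FIRST conflict is possible there.

Conflict for E: E → - and E → L - E
  Overlap: { '-' }

Answer: Yes. E → '-' / E → L '-' E on { '-' }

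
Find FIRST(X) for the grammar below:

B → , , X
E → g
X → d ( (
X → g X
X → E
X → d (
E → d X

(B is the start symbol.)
{ 'd', 'g' }

FIRST sets of the other non-terminals involved (by the same procedure, iterated to a fixed point):
  FIRST(E) = { 'd', 'g' }

From X → d ( (:
  - d is a terminal: add 'd' and stop
From X → g X:
  - g is a terminal: add 'g' and stop
From X → E:
  - E is a non-terminal: add FIRST(E) \ {ε} = { 'd', 'g' }
    E is not nullable, so stop
From X → d (:
  - d is a terminal: add 'd' and stop

Collecting: FIRST(X) = { 'd', 'g' }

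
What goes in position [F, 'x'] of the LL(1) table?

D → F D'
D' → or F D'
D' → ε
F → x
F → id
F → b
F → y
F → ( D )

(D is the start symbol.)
To find M[F, 'x'], we find productions for F where 'x' is in the predict set (PREDICT(N → α) = (FIRST(α) \ {ε}) ∪ (FOLLOW(N) if α ⇒* ε)).

F → x: PREDICT = { 'x' }
  'x' is in predict set, so this production goes in M[F, 'x']
F → id: PREDICT = { 'id' }
F → b: PREDICT = { 'b' }
F → y: PREDICT = { 'y' }
F → ( D ): PREDICT = { '(' }

M[F, 'x'] = F → x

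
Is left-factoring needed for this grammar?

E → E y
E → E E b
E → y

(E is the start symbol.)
Left-factoring is needed when two productions for the same non-terminal
share a common prefix on the right-hand side.

Productions for E:
  E → E y
  E → E E b
  E → y

Found common prefix 'E' in productions for E

Answer: Yes, E has productions with common prefix 'E'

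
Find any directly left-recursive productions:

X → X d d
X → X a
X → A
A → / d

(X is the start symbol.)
Direct left recursion occurs when N → N α for some non-terminal N (the right-hand side begins with the left-hand side itself).

X → X d d: LEFT RECURSIVE (starts with X)
X → X a: LEFT RECURSIVE (starts with X)
X → A: starts with A
A → / d: starts with '/'

The grammar has direct left recursion on: X.

Answer: Yes, X is left-recursive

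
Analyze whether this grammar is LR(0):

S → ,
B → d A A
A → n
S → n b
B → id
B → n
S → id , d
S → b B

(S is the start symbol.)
Yes, the grammar is LR(0)

A grammar is LR(0) if no state in the canonical LR(0) collection has:
  - both a shift item (dot before a terminal) and a complete item (shift-reduce conflict), or
  - two or more complete items (reduce-reduce conflict; the accept item [S' → S .] counts as a complete item here).

Augment with S' → S and build the canonical LR(0) collection (I0 = CLOSURE({[S' → . S]}), then GOTO on every symbol after a dot until no new states appear). It has 16 states:
  I0: { [S → . ,], [S → . b B], [S → . id , d], [S → . n b], [S' → . S] }  — shift
  I1: { [S → , .] }  — reduce
  I2: { [S' → S .] }  — accept
  I3: { [B → . d A A], [B → . id], [B → . n], [S → b . B] }  — shift
  I4: { [S → id . , d] }  — shift
  I5: { [S → n . b] }  — shift
  I6: { [S → n b .] }  — reduce
  I7: { [S → id , . d] }  — shift
  I8: { [S → id , d .] }  — reduce
  I9: { [S → b B .] }  — reduce
  I10: { [A → . n], [B → d . A A] }  — shift
  I11: { [B → id .] }  — reduce
  I12: { [B → n .] }  — reduce
  I13: { [A → . n], [B → d A . A] }  — shift
  I14: { [A → n .] }  — reduce
  I15: { [B → d A A .] }  — reduce

Every state is either a pure shift/goto state or contains exactly one complete item and nothing to shift — no conflicts. The grammar is LR(0).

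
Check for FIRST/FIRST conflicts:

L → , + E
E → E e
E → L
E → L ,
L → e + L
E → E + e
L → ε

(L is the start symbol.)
Yes. E → E e / E → L on { ',', 'e' }; E → E e / E → L ',' on { ',', 'e' }; E → E e / E → E '+' e on { '+', ',', 'e' }; E → L / E → L ',' on { ',', 'e' }; E → L / E → E '+' e on { ',', 'e' }; E → L ',' / E → E '+' e on { ',', 'e' }

FIRST sets of the non-terminals at (or reachable through a nullable prefix from) the front of some alternative:
  FIRST(E) = { '+', ',', 'e', ε }
  FIRST(L) = { ',', 'e', ε }

Productions for L:
  L → , + E: FIRST = { ',' }
  L → e + L: FIRST = { 'e' }
  L → ε: FIRST = { ε }
Productions for E:
  E → E e: FIRST = { '+', ',', 'e' }
  E → L: FIRST = { ',', 'e', ε }
  E → L ,: FIRST = { ',', 'e' }
  E → E + e: FIRST = { '+', ',', 'e' }

Conflict for E: E → E e and E → L
  Overlap: { ',', 'e' }
Conflict for E: E → E e and E → L ,
  Overlap: { ',', 'e' }
Conflict for E: E → E e and E → E + e
  Overlap: { '+', ',', 'e' }
Conflict for E: E → L and E → L ,
  Overlap: { ',', 'e' }
Conflict for E: E → L and E → E + e
  Overlap: { ',', 'e' }
Conflict for E: E → L , and E → E + e
  Overlap: { ',', 'e' }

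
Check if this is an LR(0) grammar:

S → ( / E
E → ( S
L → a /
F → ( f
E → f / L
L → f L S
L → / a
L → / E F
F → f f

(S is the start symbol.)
Yes, the grammar is LR(0)

A grammar is LR(0) if no state in the canonical LR(0) collection has:
  - both a shift item (dot before a terminal) and a complete item (shift-reduce conflict), or
  - two or more complete items (reduce-reduce conflict; the accept item [S' → S .] counts as a complete item here).

Augment with S' → S and build the canonical LR(0) collection (I0 = CLOSURE({[S' → . S]}), then GOTO on every symbol after a dot until no new states appear). It has 23 states:
  I0: { [S → . ( / E], [S' → . S] }  — shift
  I1: { [S → ( . / E] }  — shift
  I2: { [S' → S .] }  — accept
  I3: { [E → . ( S], [E → . f / L], [S → ( / . E] }  — shift
  I4: { [E → ( . S], [S → . ( / E] }  — shift
  I5: { [S → ( / E .] }  — reduce
  I6: { [E → f . / L] }  — shift
  I7: { [E → f / . L], [L → . / E F], [L → . / a], [L → . a /], [L → . f L S] }  — shift
  I8: { [E → . ( S], [E → . f / L], [L → / . E F], [L → / . a] }  — shift
  I9: { [E → f / L .] }  — reduce
  I10: { [L → a . /] }  — shift
  I11: { [L → . / E F], [L → . / a], [L → . a /], [L → . f L S], [L → f . L S] }  — shift
  I12: { [L → f L . S], [S → . ( / E] }  — shift
  I13: { [L → f L S .] }  — reduce
  I14: { [L → a / .] }  — reduce
  I15: { [F → . ( f], [F → . f f], [L → / E . F] }  — shift
  I16: { [L → / a .] }  — reduce
  I17: { [F → ( . f] }  — shift
  I18: { [L → / E F .] }  — reduce
  I19: { [F → f . f] }  — shift
  I20: { [F → f f .] }  — reduce
  I21: { [F → ( f .] }  — reduce
  I22: { [E → ( S .] }  — reduce

Every state is either a pure shift/goto state or contains exactly one complete item and nothing to shift — no conflicts. The grammar is LR(0).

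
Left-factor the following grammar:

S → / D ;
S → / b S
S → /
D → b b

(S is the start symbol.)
S → / S'
S' → D ;
S' → b S
S' → ε
D → b b

Left-factoring transforms A → αβ₁ | αβ₂ into A → αA' and A' → β₁ | β₂
(α is the longest common prefix among the alternatives). Repeat until
no nonterminal has two alternatives with a common prefix.

Round 1: S has alternatives sharing prefix '/'. Introduce S': S → / S'
  Add: S' → D ;
  Add: S' → b S
  Add: S' → ε

No remaining common prefixes — done.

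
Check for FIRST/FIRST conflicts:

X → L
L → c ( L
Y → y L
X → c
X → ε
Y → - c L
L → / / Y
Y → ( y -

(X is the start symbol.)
A FIRST/FIRST conflict occurs when two productions N → α and N → β for the same non-terminal have FIRST(α) ∩ FIRST(β) ≠ ∅ (with ε ∈ FIRST of a nullable right-hand side, so two nullable alternatives also conflict).

FIRST sets of the non-terminals at (or reachable through a nullable prefix from) the front of some alternative:
  FIRST(L) = { '/', 'c' }

Productions for X:
  X → L: FIRST = { '/', 'c' }
  X → c: FIRST = { 'c' }
  X → ε: FIRST = { ε }
Productions for L:
  L → c ( L: FIRST = { 'c' }
  L → / / Y: FIRST = { '/' }
Productions for Y:
  Y → y L: FIRST = { 'y' }
  Y → - c L: FIRST = { '-' }
  Y → ( y -: FIRST = { '(' }

Conflict for X: X → L and X → c
  Overlap: { 'c' }

Answer: Yes. X → L / X → c on { 'c' }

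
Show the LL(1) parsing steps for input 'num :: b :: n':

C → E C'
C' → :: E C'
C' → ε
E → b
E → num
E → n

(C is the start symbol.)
Stack is shown with the top on the left.

Stack      Input            Action
----------------------------------
C $        num :: b :: n $  output C → E C'
E C' $     num :: b :: n $  output E → num
num C' $   num :: b :: n $  match 'num'
C' $       :: b :: n $      output C' → :: E C'
:: E C' $  :: b :: n $      match '::'
E C' $     b :: n $         output E → b
b C' $     b :: n $         match 'b'
C' $       :: n $           output C' → :: E C'
:: E C' $  :: n $           match '::'
E C' $     n $              output E → n
n C' $     n $              match 'n'
C' $       $                output C' → ε
$          $                accept

The string is accepted.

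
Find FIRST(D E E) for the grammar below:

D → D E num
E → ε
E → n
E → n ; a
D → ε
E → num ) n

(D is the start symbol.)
FIRST sets of the non-terminals involved (from the grammar, by fixed-point iteration):
  FIRST(D) = { 'n', 'num', ε }
  FIRST(E) = { 'n', 'num', ε }

To compute FIRST(D E E), process the symbols left to right:
Symbol D is a non-terminal. Add FIRST(D) \ {ε} = { 'n', 'num' }
D is nullable (ε ∈ FIRST(D)), continue to the next symbol.
Symbol E is a non-terminal. Add FIRST(E) \ {ε} = { 'n', 'num' }
E is nullable (ε ∈ FIRST(E)), continue to the next symbol.
Symbol E is a non-terminal. Add FIRST(E) \ {ε} = { 'n', 'num' }
E is nullable (ε ∈ FIRST(E)), continue to the next symbol.
All symbols are nullable, so ε is in the result.
FIRST(D E E) = { 'n', 'num', ε }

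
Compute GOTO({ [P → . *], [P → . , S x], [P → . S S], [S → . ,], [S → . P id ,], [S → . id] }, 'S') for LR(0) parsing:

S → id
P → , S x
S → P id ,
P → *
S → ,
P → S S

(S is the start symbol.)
GOTO(I, 'S') = CLOSURE({ [A → αX.β] : [A → α.Xβ] ∈ I, X = 'S' })

Items with dot before 'S', with the dot advanced:
  [P → . S S] → [P → S . S]
Closure of the advanced items:
  [P → S . S] has the dot before S: add [S → . id], [S → . P id ,], [S → . ,]
  [S → . P id ,] has the dot before P: add [P → . , S x], [P → . *], [P → . S S]

GOTO = { [P → . *], [P → . , S x], [P → . S S], [P → S . S], [S → . ,], [S → . P id ,], [S → . id] }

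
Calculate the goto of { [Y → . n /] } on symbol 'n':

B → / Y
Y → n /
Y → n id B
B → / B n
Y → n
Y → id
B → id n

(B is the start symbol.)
{ [Y → n . /] }

GOTO(I, 'n') = CLOSURE({ [A → αX.β] : [A → α.Xβ] ∈ I, X = 'n' })

Items with dot before 'n', with the dot advanced:
  [Y → . n /] → [Y → n . /]
Closure adds nothing (no advanced item has the dot before a non-terminal).

GOTO = { [Y → n . /] }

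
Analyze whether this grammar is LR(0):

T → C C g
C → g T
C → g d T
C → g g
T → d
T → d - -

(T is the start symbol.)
A grammar is LR(0) if no state in the canonical LR(0) collection has:
  - both a shift item (dot before a terminal) and a complete item (shift-reduce conflict), or
  - two or more complete items (reduce-reduce conflict; the accept item [T' → T .] counts as a complete item here).

Augment with T' → T and build the canonical LR(0) collection (I0 = CLOSURE({[T' → . T]}), then GOTO on every symbol after a dot until no new states appear). It has 13 states:
  I0: { [C → . g T], [C → . g d T], [C → . g g], [T → . C C g], [T → . d - -], [T → . d], [T' → . T] }  — shift
  I1: { [C → . g T], [C → . g d T], [C → . g g], [T → C . C g] }  — shift
  I2: { [T' → T .] }  — accept
  I3: { [T → d . - -], [T → d .] }  — shift, reduce
  I4: { [C → . g T], [C → . g d T], [C → . g g], [C → g . T], [C → g . d T], [C → g . g], [T → . C C g], [T → . d - -], [T → . d] }  — shift
  I5: { [C → g T .] }  — reduce
  I6: { [C → . g T], [C → . g d T], [C → . g g], [C → g d . T], [T → . C C g], [T → . d - -], [T → . d], [T → d . - -], [T → d .] }  — shift, reduce
  I7: { [C → . g T], [C → . g d T], [C → . g g], [C → g . T], [C → g . d T], [C → g . g], [C → g g .], [T → . C C g], [T → . d - -], [T → . d] }  — shift, reduce
  I8: { [T → d - . -] }  — shift
  I9: { [C → g d T .] }  — reduce
  I10: { [T → d - - .] }  — reduce
  I11: { [T → C C . g] }  — shift
  I12: { [T → C C g .] }  — reduce

Conflict in state I3:
  Shift-reduce conflict between [T → d .] and [T → d . - -]
So the grammar is NOT LR(0).

Answer: No. Shift-reduce conflict between [T → d .] and [T → d . - -]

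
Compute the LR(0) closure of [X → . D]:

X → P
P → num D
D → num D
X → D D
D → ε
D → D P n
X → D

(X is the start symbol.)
{ [D → . D P n], [D → . num D], [D → .], [X → . D] }

Start with: [X → . D]
  [X → . D] has the dot before D: add [D → . num D], [D → .], [D → . D P n]
No further items can be added.

CLOSURE = { [D → . D P n], [D → . num D], [D → .], [X → . D] }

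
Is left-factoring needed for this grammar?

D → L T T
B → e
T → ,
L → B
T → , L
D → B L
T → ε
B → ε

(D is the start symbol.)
Left-factoring is needed when two productions for the same non-terminal
share a common prefix on the right-hand side.

Productions for D:
  D → L T T
  D → B L
Productions for B:
  B → e
  B → ε
Productions for T:
  T → ,
  T → , L
  T → ε

Found common prefix ',' in productions for T

Answer: Yes, T has productions with common prefix ','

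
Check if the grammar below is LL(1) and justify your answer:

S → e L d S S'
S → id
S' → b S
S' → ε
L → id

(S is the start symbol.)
Relevant sets:
  FOLLOW(S') = { $, 'b' }

For S:
  PREDICT(S → e L d S S') = { 'e' }
  PREDICT(S → id) = { 'id' }
For S':
  PREDICT(S' → b S) = { 'b' }
  PREDICT(S' → ε) = { $, 'b' }
L has a single production, so nothing to check there.

Conflict found: Predict set conflict for S': { 'b' }
The grammar is NOT LL(1).

Answer: No. Predict set conflict for S': { 'b' }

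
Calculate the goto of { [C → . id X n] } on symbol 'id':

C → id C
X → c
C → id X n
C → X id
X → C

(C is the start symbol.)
GOTO(I, 'id') = CLOSURE({ [A → αX.β] : [A → α.Xβ] ∈ I, X = 'id' })

Items with dot before 'id', with the dot advanced:
  [C → . id X n] → [C → id . X n]
Closure of the advanced items:
  [C → id . X n] has the dot before X: add [X → . c], [X → . C]
  [X → . C] has the dot before C: add [C → . id C], [C → . id X n], [C → . X id]

GOTO = { [C → . X id], [C → . id C], [C → . id X n], [C → id . X n], [X → . C], [X → . c] }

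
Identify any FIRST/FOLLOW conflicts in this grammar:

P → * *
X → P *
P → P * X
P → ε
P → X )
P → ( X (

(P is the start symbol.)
A FIRST/FOLLOW conflict occurs when a non-terminal N has a nullable alternative N → β (β ⇒* ε) and another alternative N → α with FIRST(α) ∩ FOLLOW(N) ≠ ∅: on such a lookahead the parser cannot decide between expanding α and letting N vanish via β.

Nullable non-terminals: P.
FIRST sets used below: FIRST(P) = { '(', '*', ε }, FIRST(X) = { '(', '*' }

P: nullable alternative(s) P → ε; FOLLOW(P) = { $, '*' }
  P → * *: FIRST \ {ε} = { '*' } — overlaps FOLLOW(P) on { '*' }: CONFLICT
  P → P * X: FIRST \ {ε} = { '(', '*' } — overlaps FOLLOW(P) on { '*' }: CONFLICT
  P → ε: FIRST \ {ε} = { } — this is the only nullable alternative, skip
  P → X ): FIRST \ {ε} = { '(', '*' } — overlaps FOLLOW(P) on { '*' }: CONFLICT
  P → ( X (: FIRST \ {ε} = { '(' } — disjoint from FOLLOW(P)

X has no nullable alternative, so no FIRST/FOLLOW check is needed there.

So the grammar has 3 FIRST/FOLLOW conflicts (marked CONFLICT above).

Answer: Yes. P → '*' '*' with FOLLOW(P) on { '*' }; P → P '*' X with FOLLOW(P) on { '*' }; P → X ')' with FOLLOW(P) on { '*' }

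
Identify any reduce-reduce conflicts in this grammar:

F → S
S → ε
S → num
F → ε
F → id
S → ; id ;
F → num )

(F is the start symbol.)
Yes — I0: [F → .] vs [S → .]

A reduce-reduce conflict occurs when an LR(0) state has two complete items [A → α .] and [B → β .] — both call for a reduction, and with no lookahead the parser cannot choose between them.

Augment with F' → F and build the canonical LR(0) collection (I0 = CLOSURE({[F' → . F]}), then GOTO on every symbol after a dot until no new states appear). It has 9 states:
  I0: { [F → . S], [F → . id], [F → . num )], [F → .], [F' → . F], [S → . ; id ;], [S → . num], [S → .] }  — shift, 2 reduces
  I1: { [S → ; . id ;] }  — shift
  I2: { [F' → F .] }  — accept
  I3: { [F → S .] }  — reduce
  I4: { [F → id .] }  — reduce
  I5: { [F → num . )], [S → num .] }  — shift, reduce
  I6: { [F → num ) .] }  — reduce
  I7: { [S → ; id . ;] }  — shift
  I8: { [S → ; id ; .] }  — reduce

I0 contains complete items [F → .], [S → .] — reduce-reduce conflict.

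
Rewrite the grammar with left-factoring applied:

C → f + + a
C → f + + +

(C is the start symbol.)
C → f + + C'
C' → a
C' → +

Left-factoring transforms A → αβ₁ | αβ₂ into A → αA' and A' → β₁ | β₂
(α is the longest common prefix among the alternatives). Repeat until
no nonterminal has two alternatives with a common prefix.

Round 1: C has alternatives sharing prefix 'f + +'. Introduce C': C → f + + C'
  Add: C' → a
  Add: C' → +

No remaining common prefixes — done.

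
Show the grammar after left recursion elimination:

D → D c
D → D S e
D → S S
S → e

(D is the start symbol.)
D is directly left-recursive. The standard transformation for
  A → A α₁ | ... | A α_m | β₁ | ... | β_n
is
  A  → β₁ A' | ... | β_n A'
  A' → α₁ A' | ... | α_m A' | ε

D → S S becomes D → S S D'
D → D c becomes D' → c D'
D → D S e becomes D' → S e D'
Add D' → ε

Productions for other non-terminals are unchanged:
  S → e

Resulting grammar:
D → S S D'
D' → c D'
D' → S e D'
D' → ε
S → e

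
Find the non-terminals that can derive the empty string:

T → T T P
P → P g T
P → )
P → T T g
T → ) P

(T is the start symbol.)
There are no ε-productions, so no non-terminal can derive ε.
No non-terminals are nullable.

Answer: None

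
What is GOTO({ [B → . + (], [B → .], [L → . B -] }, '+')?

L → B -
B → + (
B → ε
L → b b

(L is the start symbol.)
GOTO(I, '+') = CLOSURE({ [A → αX.β] : [A → α.Xβ] ∈ I, X = '+' })

Items with dot before '+', with the dot advanced:
  [B → . + (] → [B → + . (]
Closure adds nothing (no advanced item has the dot before a non-terminal).

GOTO = { [B → + . (] }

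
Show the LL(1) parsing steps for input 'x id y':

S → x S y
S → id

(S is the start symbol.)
Stack is shown with the top on the left.

Stack    Input     Action
-------------------------
S $      x id y $  output S → x S y
x S y $  x id y $  match 'x'
S y $    id y $    output S → id
id y $   id y $    match 'id'
y $      y $       match 'y'
$        $         accept

The string is accepted.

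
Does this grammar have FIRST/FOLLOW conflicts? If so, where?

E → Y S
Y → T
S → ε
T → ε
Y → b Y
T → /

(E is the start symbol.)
No FIRST/FOLLOW conflicts.

A FIRST/FOLLOW conflict occurs when a non-terminal N has a nullable alternative N → β (β ⇒* ε) and another alternative N → α with FIRST(α) ∩ FOLLOW(N) ≠ ∅: on such a lookahead the parser cannot decide between expanding α and letting N vanish via β.

Nullable non-terminals: E, S, T, Y.
FIRST sets used below: FIRST(T) = { '/', ε }
E has a nullable alternative but only one production, so nothing to check.
S has a nullable alternative but only one production, so nothing to check.

T: nullable alternative(s) T → ε; FOLLOW(T) = { $ }
  T → ε: FIRST \ {ε} = { } — this is the only nullable alternative, skip
  T → /: FIRST \ {ε} = { '/' } — disjoint from FOLLOW(T)

Y: nullable alternative(s) Y → T; FOLLOW(Y) = { $ }
  Y → T: FIRST \ {ε} = { '/' } — this is the only nullable alternative, skip
  Y → b Y: FIRST \ {ε} = { 'b' } — disjoint from FOLLOW(Y)

No FIRST/FOLLOW conflicts found.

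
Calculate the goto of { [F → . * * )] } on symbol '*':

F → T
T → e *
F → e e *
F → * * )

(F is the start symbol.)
{ [F → * . * )] }

GOTO(I, '*') = CLOSURE({ [A → αX.β] : [A → α.Xβ] ∈ I, X = '*' })

Items with dot before '*', with the dot advanced:
  [F → . * * )] → [F → * . * )]
Closure adds nothing (no advanced item has the dot before a non-terminal).

GOTO = { [F → * . * )] }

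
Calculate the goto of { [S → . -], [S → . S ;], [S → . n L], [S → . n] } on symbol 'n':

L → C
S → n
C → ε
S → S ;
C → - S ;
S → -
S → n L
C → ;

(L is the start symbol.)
{ [C → . - S ;], [C → . ;], [C → .], [L → . C], [S → n . L], [S → n .] }

GOTO(I, 'n') = CLOSURE({ [A → αX.β] : [A → α.Xβ] ∈ I, X = 'n' })

Items with dot before 'n', with the dot advanced:
  [S → . n] → [S → n .]
  [S → . n L] → [S → n . L]
Closure of the advanced items:
  [S → n . L] has the dot before L: add [L → . C]
  [L → . C] has the dot before C: add [C → .], [C → . - S ;], [C → . ;]

GOTO = { [C → . - S ;], [C → . ;], [C → .], [L → . C], [S → n . L], [S → n .] }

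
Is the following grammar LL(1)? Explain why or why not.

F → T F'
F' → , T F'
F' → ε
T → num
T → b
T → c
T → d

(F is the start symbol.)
A grammar is LL(1) if for each non-terminal N with multiple productions, the predict sets of those productions are pairwise disjoint, where PREDICT(N → α) = (FIRST(α) \ {ε}) ∪ (FOLLOW(N) if α ⇒* ε).

Relevant sets:
  FOLLOW(F') = { $ }

For F':
  PREDICT(F' → ',' T F') = { ',' }
  PREDICT(F' → ε) = { $ }
For T:
  PREDICT(T → num) = { 'num' }
  PREDICT(T → b) = { 'b' }
  PREDICT(T → c) = { 'c' }
  PREDICT(T → d) = { 'd' }
F has a single production, so nothing to check there.

All predict sets are disjoint. The grammar IS LL(1).

Answer: Yes, the grammar is LL(1).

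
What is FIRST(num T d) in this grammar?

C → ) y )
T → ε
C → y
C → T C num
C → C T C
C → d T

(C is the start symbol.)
{ 'num' }

To compute FIRST(num T d), process the symbols left to right:
Symbol num is a terminal. Add 'num' and stop.
FIRST(num T d) = { 'num' }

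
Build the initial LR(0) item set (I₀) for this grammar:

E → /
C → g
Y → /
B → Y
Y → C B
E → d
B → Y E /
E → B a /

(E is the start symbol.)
{ [B → . Y E /], [B → . Y], [C → . g], [E → . /], [E → . B a /], [E → . d], [E' → . E], [Y → . /], [Y → . C B] }

First, augment the grammar with E' → E
I₀ = CLOSURE({ [E' → . E] }):
  [E' → . E] has the dot before E: add [E → . /], [E → . d], [E → . B a /]
  [E → . B a /] has the dot before B: add [B → . Y], [B → . Y E /]
  [B → . Y] has the dot before Y: add [Y → . /], [Y → . C B]
  [Y → . C B] has the dot before C: add [C → . g]
No further items can be added.

I₀ = { [B → . Y E /], [B → . Y], [C → . g], [E → . /], [E → . B a /], [E → . d], [E' → . E], [Y → . /], [Y → . C B] }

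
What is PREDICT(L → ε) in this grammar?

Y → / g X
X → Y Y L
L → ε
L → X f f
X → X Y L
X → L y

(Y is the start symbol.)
PREDICT(L → ε) = (FIRST(RHS) \ {ε}) ∪ (FOLLOW(L) if ε ∈ FIRST(RHS), i.e. RHS ⇒* ε)
The right-hand side is ε (FIRST(ε) = { ε }), so the predict set is FOLLOW(L) = { $, '/', 'f', 'y' }
PREDICT(L → ε) = { $, '/', 'f', 'y' }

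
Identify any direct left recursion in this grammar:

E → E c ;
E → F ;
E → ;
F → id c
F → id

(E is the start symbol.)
Direct left recursion occurs when N → N α for some non-terminal N (the right-hand side begins with the left-hand side itself).

E → E c ;: LEFT RECURSIVE (starts with E)
E → F ;: starts with F
E → ;: starts with ';'
F → id c: starts with id
F → id: starts with id

The grammar has direct left recursion on: E.

Answer: Yes, E is left-recursive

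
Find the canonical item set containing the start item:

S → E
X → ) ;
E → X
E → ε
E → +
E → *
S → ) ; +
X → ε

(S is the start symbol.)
First, augment the grammar with S' → S
I₀ = CLOSURE({ [S' → . S] }):
  [S' → . S] has the dot before S: add [S → . E], [S → . ) ; +]
  [S → . E] has the dot before E: add [E → . X], [E → .], [E → . +], [E → . *]
  [E → . X] has the dot before X: add [X → . ) ;], [X → .]
No further items can be added.

I₀ = { [E → . *], [E → . +], [E → . X], [E → .], [S → . ) ; +], [S → . E], [S' → . S], [X → . ) ;], [X → .] }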